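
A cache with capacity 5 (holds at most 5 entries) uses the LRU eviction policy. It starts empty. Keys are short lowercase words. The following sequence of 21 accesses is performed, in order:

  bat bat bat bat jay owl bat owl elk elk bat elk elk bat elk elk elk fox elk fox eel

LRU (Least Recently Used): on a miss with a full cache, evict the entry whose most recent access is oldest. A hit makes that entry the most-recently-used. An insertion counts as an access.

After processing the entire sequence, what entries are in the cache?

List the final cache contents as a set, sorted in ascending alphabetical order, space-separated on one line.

Answer: bat eel elk fox owl

Derivation:
LRU simulation (capacity=5):
  1. access bat: MISS. Cache (LRU->MRU): [bat]
  2. access bat: HIT. Cache (LRU->MRU): [bat]
  3. access bat: HIT. Cache (LRU->MRU): [bat]
  4. access bat: HIT. Cache (LRU->MRU): [bat]
  5. access jay: MISS. Cache (LRU->MRU): [bat jay]
  6. access owl: MISS. Cache (LRU->MRU): [bat jay owl]
  7. access bat: HIT. Cache (LRU->MRU): [jay owl bat]
  8. access owl: HIT. Cache (LRU->MRU): [jay bat owl]
  9. access elk: MISS. Cache (LRU->MRU): [jay bat owl elk]
  10. access elk: HIT. Cache (LRU->MRU): [jay bat owl elk]
  11. access bat: HIT. Cache (LRU->MRU): [jay owl elk bat]
  12. access elk: HIT. Cache (LRU->MRU): [jay owl bat elk]
  13. access elk: HIT. Cache (LRU->MRU): [jay owl bat elk]
  14. access bat: HIT. Cache (LRU->MRU): [jay owl elk bat]
  15. access elk: HIT. Cache (LRU->MRU): [jay owl bat elk]
  16. access elk: HIT. Cache (LRU->MRU): [jay owl bat elk]
  17. access elk: HIT. Cache (LRU->MRU): [jay owl bat elk]
  18. access fox: MISS. Cache (LRU->MRU): [jay owl bat elk fox]
  19. access elk: HIT. Cache (LRU->MRU): [jay owl bat fox elk]
  20. access fox: HIT. Cache (LRU->MRU): [jay owl bat elk fox]
  21. access eel: MISS, evict jay. Cache (LRU->MRU): [owl bat elk fox eel]
Total: 15 hits, 6 misses, 1 evictions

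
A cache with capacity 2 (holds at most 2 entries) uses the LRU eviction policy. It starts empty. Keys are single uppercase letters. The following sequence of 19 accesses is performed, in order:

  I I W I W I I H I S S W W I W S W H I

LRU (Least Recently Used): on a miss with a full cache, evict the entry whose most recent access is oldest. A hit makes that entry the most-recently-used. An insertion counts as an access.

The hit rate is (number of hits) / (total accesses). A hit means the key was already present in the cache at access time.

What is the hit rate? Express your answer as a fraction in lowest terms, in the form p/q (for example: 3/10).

LRU simulation (capacity=2):
  1. access I: MISS. Cache (LRU->MRU): [I]
  2. access I: HIT. Cache (LRU->MRU): [I]
  3. access W: MISS. Cache (LRU->MRU): [I W]
  4. access I: HIT. Cache (LRU->MRU): [W I]
  5. access W: HIT. Cache (LRU->MRU): [I W]
  6. access I: HIT. Cache (LRU->MRU): [W I]
  7. access I: HIT. Cache (LRU->MRU): [W I]
  8. access H: MISS, evict W. Cache (LRU->MRU): [I H]
  9. access I: HIT. Cache (LRU->MRU): [H I]
  10. access S: MISS, evict H. Cache (LRU->MRU): [I S]
  11. access S: HIT. Cache (LRU->MRU): [I S]
  12. access W: MISS, evict I. Cache (LRU->MRU): [S W]
  13. access W: HIT. Cache (LRU->MRU): [S W]
  14. access I: MISS, evict S. Cache (LRU->MRU): [W I]
  15. access W: HIT. Cache (LRU->MRU): [I W]
  16. access S: MISS, evict I. Cache (LRU->MRU): [W S]
  17. access W: HIT. Cache (LRU->MRU): [S W]
  18. access H: MISS, evict S. Cache (LRU->MRU): [W H]
  19. access I: MISS, evict W. Cache (LRU->MRU): [H I]
Total: 10 hits, 9 misses, 7 evictions

Hit rate = 10/19

Answer: 10/19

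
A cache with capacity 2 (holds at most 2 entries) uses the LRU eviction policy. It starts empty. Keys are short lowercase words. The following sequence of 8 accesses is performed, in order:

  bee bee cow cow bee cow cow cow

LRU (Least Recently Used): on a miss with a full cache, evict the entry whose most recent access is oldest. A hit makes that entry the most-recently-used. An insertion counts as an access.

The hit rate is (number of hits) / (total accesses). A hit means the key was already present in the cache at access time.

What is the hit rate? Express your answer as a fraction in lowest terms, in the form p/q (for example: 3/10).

Answer: 3/4

Derivation:
LRU simulation (capacity=2):
  1. access bee: MISS. Cache (LRU->MRU): [bee]
  2. access bee: HIT. Cache (LRU->MRU): [bee]
  3. access cow: MISS. Cache (LRU->MRU): [bee cow]
  4. access cow: HIT. Cache (LRU->MRU): [bee cow]
  5. access bee: HIT. Cache (LRU->MRU): [cow bee]
  6. access cow: HIT. Cache (LRU->MRU): [bee cow]
  7. access cow: HIT. Cache (LRU->MRU): [bee cow]
  8. access cow: HIT. Cache (LRU->MRU): [bee cow]
Total: 6 hits, 2 misses, 0 evictions

Hit rate = 6/8 = 3/4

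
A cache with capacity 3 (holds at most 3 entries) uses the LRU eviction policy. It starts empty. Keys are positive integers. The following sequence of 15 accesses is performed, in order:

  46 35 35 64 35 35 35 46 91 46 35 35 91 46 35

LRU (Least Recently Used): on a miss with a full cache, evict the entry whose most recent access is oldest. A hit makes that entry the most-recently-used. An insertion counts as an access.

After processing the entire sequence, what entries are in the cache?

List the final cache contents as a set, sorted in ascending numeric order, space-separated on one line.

Answer: 35 46 91

Derivation:
LRU simulation (capacity=3):
  1. access 46: MISS. Cache (LRU->MRU): [46]
  2. access 35: MISS. Cache (LRU->MRU): [46 35]
  3. access 35: HIT. Cache (LRU->MRU): [46 35]
  4. access 64: MISS. Cache (LRU->MRU): [46 35 64]
  5. access 35: HIT. Cache (LRU->MRU): [46 64 35]
  6. access 35: HIT. Cache (LRU->MRU): [46 64 35]
  7. access 35: HIT. Cache (LRU->MRU): [46 64 35]
  8. access 46: HIT. Cache (LRU->MRU): [64 35 46]
  9. access 91: MISS, evict 64. Cache (LRU->MRU): [35 46 91]
  10. access 46: HIT. Cache (LRU->MRU): [35 91 46]
  11. access 35: HIT. Cache (LRU->MRU): [91 46 35]
  12. access 35: HIT. Cache (LRU->MRU): [91 46 35]
  13. access 91: HIT. Cache (LRU->MRU): [46 35 91]
  14. access 46: HIT. Cache (LRU->MRU): [35 91 46]
  15. access 35: HIT. Cache (LRU->MRU): [91 46 35]
Total: 11 hits, 4 misses, 1 evictions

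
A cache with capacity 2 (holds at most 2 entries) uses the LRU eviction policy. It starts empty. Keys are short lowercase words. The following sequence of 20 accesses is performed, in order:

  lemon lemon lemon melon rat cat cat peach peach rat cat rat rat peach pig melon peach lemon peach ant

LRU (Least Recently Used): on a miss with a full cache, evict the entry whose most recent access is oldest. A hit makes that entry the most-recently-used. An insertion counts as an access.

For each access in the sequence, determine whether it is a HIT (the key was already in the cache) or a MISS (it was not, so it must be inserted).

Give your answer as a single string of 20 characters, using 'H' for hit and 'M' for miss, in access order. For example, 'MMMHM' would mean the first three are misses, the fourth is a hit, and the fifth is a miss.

LRU simulation (capacity=2):
  1. access lemon: MISS. Cache (LRU->MRU): [lemon]
  2. access lemon: HIT. Cache (LRU->MRU): [lemon]
  3. access lemon: HIT. Cache (LRU->MRU): [lemon]
  4. access melon: MISS. Cache (LRU->MRU): [lemon melon]
  5. access rat: MISS, evict lemon. Cache (LRU->MRU): [melon rat]
  6. access cat: MISS, evict melon. Cache (LRU->MRU): [rat cat]
  7. access cat: HIT. Cache (LRU->MRU): [rat cat]
  8. access peach: MISS, evict rat. Cache (LRU->MRU): [cat peach]
  9. access peach: HIT. Cache (LRU->MRU): [cat peach]
  10. access rat: MISS, evict cat. Cache (LRU->MRU): [peach rat]
  11. access cat: MISS, evict peach. Cache (LRU->MRU): [rat cat]
  12. access rat: HIT. Cache (LRU->MRU): [cat rat]
  13. access rat: HIT. Cache (LRU->MRU): [cat rat]
  14. access peach: MISS, evict cat. Cache (LRU->MRU): [rat peach]
  15. access pig: MISS, evict rat. Cache (LRU->MRU): [peach pig]
  16. access melon: MISS, evict peach. Cache (LRU->MRU): [pig melon]
  17. access peach: MISS, evict pig. Cache (LRU->MRU): [melon peach]
  18. access lemon: MISS, evict melon. Cache (LRU->MRU): [peach lemon]
  19. access peach: HIT. Cache (LRU->MRU): [lemon peach]
  20. access ant: MISS, evict lemon. Cache (LRU->MRU): [peach ant]
Total: 7 hits, 13 misses, 11 evictions

Answer: MHHMMMHMHMMHHMMMMMHM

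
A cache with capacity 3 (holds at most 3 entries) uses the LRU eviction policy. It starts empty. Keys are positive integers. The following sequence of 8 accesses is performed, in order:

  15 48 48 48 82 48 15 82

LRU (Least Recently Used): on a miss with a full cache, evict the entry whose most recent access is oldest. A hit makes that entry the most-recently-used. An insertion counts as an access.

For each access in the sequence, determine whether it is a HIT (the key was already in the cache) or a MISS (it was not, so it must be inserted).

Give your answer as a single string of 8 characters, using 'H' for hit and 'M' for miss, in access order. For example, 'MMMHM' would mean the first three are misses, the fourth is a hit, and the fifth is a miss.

Answer: MMHHMHHH

Derivation:
LRU simulation (capacity=3):
  1. access 15: MISS. Cache (LRU->MRU): [15]
  2. access 48: MISS. Cache (LRU->MRU): [15 48]
  3. access 48: HIT. Cache (LRU->MRU): [15 48]
  4. access 48: HIT. Cache (LRU->MRU): [15 48]
  5. access 82: MISS. Cache (LRU->MRU): [15 48 82]
  6. access 48: HIT. Cache (LRU->MRU): [15 82 48]
  7. access 15: HIT. Cache (LRU->MRU): [82 48 15]
  8. access 82: HIT. Cache (LRU->MRU): [48 15 82]
Total: 5 hits, 3 misses, 0 evictions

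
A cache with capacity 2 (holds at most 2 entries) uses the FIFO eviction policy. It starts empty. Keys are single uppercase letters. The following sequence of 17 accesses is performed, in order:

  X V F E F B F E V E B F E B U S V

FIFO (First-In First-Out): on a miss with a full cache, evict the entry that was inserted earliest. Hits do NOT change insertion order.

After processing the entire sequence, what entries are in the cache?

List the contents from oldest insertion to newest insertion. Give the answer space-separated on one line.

FIFO simulation (capacity=2):
  1. access X: MISS. Cache (old->new): [X]
  2. access V: MISS. Cache (old->new): [X V]
  3. access F: MISS, evict X. Cache (old->new): [V F]
  4. access E: MISS, evict V. Cache (old->new): [F E]
  5. access F: HIT. Cache (old->new): [F E]
  6. access B: MISS, evict F. Cache (old->new): [E B]
  7. access F: MISS, evict E. Cache (old->new): [B F]
  8. access E: MISS, evict B. Cache (old->new): [F E]
  9. access V: MISS, evict F. Cache (old->new): [E V]
  10. access E: HIT. Cache (old->new): [E V]
  11. access B: MISS, evict E. Cache (old->new): [V B]
  12. access F: MISS, evict V. Cache (old->new): [B F]
  13. access E: MISS, evict B. Cache (old->new): [F E]
  14. access B: MISS, evict F. Cache (old->new): [E B]
  15. access U: MISS, evict E. Cache (old->new): [B U]
  16. access S: MISS, evict B. Cache (old->new): [U S]
  17. access V: MISS, evict U. Cache (old->new): [S V]
Total: 2 hits, 15 misses, 13 evictions

Answer: S V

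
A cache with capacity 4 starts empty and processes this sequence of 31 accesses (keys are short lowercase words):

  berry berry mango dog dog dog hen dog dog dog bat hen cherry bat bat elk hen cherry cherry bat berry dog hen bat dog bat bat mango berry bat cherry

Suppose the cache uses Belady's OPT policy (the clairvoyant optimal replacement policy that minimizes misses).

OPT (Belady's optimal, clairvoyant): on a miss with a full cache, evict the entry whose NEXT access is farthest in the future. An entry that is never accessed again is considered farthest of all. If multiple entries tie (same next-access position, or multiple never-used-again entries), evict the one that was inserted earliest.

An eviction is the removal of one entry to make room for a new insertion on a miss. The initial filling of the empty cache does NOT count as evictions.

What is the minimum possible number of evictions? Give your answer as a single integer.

Answer: 7

Derivation:
OPT (Belady) simulation (capacity=4):
  1. access berry: MISS. Cache: [berry]
  2. access berry: HIT. Next use of berry: step 21. Cache: [berry]
  3. access mango: MISS. Cache: [berry mango]
  4. access dog: MISS. Cache: [berry mango dog]
  5. access dog: HIT. Next use of dog: step 6. Cache: [berry mango dog]
  6. access dog: HIT. Next use of dog: step 8. Cache: [berry mango dog]
  7. access hen: MISS. Cache: [berry mango dog hen]
  8. access dog: HIT. Next use of dog: step 9. Cache: [berry mango dog hen]
  9. access dog: HIT. Next use of dog: step 10. Cache: [berry mango dog hen]
  10. access dog: HIT. Next use of dog: step 22. Cache: [berry mango dog hen]
  11. access bat: MISS, evict mango (next use: step 28). Cache: [berry dog hen bat]
  12. access hen: HIT. Next use of hen: step 17. Cache: [berry dog hen bat]
  13. access cherry: MISS, evict dog (next use: step 22). Cache: [berry hen bat cherry]
  14. access bat: HIT. Next use of bat: step 15. Cache: [berry hen bat cherry]
  15. access bat: HIT. Next use of bat: step 20. Cache: [berry hen bat cherry]
  16. access elk: MISS, evict berry (next use: step 21). Cache: [hen bat cherry elk]
  17. access hen: HIT. Next use of hen: step 23. Cache: [hen bat cherry elk]
  18. access cherry: HIT. Next use of cherry: step 19. Cache: [hen bat cherry elk]
  19. access cherry: HIT. Next use of cherry: step 31. Cache: [hen bat cherry elk]
  20. access bat: HIT. Next use of bat: step 24. Cache: [hen bat cherry elk]
  21. access berry: MISS, evict elk (next use: never). Cache: [hen bat cherry berry]
  22. access dog: MISS, evict cherry (next use: step 31). Cache: [hen bat berry dog]
  23. access hen: HIT. Next use of hen: never. Cache: [hen bat berry dog]
  24. access bat: HIT. Next use of bat: step 26. Cache: [hen bat berry dog]
  25. access dog: HIT. Next use of dog: never. Cache: [hen bat berry dog]
  26. access bat: HIT. Next use of bat: step 27. Cache: [hen bat berry dog]
  27. access bat: HIT. Next use of bat: step 30. Cache: [hen bat berry dog]
  28. access mango: MISS, evict hen (next use: never). Cache: [bat berry dog mango]
  29. access berry: HIT. Next use of berry: never. Cache: [bat berry dog mango]
  30. access bat: HIT. Next use of bat: never. Cache: [bat berry dog mango]
  31. access cherry: MISS, evict bat (next use: never). Cache: [berry dog mango cherry]
Total: 20 hits, 11 misses, 7 evictions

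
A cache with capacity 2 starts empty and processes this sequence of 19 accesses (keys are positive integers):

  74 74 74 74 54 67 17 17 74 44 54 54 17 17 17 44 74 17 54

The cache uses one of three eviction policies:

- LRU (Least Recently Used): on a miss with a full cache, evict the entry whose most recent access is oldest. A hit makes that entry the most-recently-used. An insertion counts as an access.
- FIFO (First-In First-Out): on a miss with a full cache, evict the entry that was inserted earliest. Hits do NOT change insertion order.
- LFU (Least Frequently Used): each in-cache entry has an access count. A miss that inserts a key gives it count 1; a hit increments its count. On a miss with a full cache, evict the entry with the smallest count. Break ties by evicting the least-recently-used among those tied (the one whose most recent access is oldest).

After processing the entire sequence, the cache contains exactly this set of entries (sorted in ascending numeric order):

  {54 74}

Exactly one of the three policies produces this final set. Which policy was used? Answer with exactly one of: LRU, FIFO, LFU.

Answer: LFU

Derivation:
Simulating under each policy and comparing final sets:
  LRU: final set = {17 54} -> differs
  FIFO: final set = {17 54} -> differs
  LFU: final set = {54 74} -> MATCHES target
Only LFU produces the target set.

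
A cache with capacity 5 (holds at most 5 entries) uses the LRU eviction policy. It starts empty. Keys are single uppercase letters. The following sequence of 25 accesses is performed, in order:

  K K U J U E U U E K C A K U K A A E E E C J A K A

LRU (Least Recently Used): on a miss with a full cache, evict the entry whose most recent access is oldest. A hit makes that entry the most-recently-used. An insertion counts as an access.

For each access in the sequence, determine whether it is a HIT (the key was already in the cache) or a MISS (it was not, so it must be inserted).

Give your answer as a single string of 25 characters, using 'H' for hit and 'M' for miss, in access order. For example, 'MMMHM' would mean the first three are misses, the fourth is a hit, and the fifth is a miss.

LRU simulation (capacity=5):
  1. access K: MISS. Cache (LRU->MRU): [K]
  2. access K: HIT. Cache (LRU->MRU): [K]
  3. access U: MISS. Cache (LRU->MRU): [K U]
  4. access J: MISS. Cache (LRU->MRU): [K U J]
  5. access U: HIT. Cache (LRU->MRU): [K J U]
  6. access E: MISS. Cache (LRU->MRU): [K J U E]
  7. access U: HIT. Cache (LRU->MRU): [K J E U]
  8. access U: HIT. Cache (LRU->MRU): [K J E U]
  9. access E: HIT. Cache (LRU->MRU): [K J U E]
  10. access K: HIT. Cache (LRU->MRU): [J U E K]
  11. access C: MISS. Cache (LRU->MRU): [J U E K C]
  12. access A: MISS, evict J. Cache (LRU->MRU): [U E K C A]
  13. access K: HIT. Cache (LRU->MRU): [U E C A K]
  14. access U: HIT. Cache (LRU->MRU): [E C A K U]
  15. access K: HIT. Cache (LRU->MRU): [E C A U K]
  16. access A: HIT. Cache (LRU->MRU): [E C U K A]
  17. access A: HIT. Cache (LRU->MRU): [E C U K A]
  18. access E: HIT. Cache (LRU->MRU): [C U K A E]
  19. access E: HIT. Cache (LRU->MRU): [C U K A E]
  20. access E: HIT. Cache (LRU->MRU): [C U K A E]
  21. access C: HIT. Cache (LRU->MRU): [U K A E C]
  22. access J: MISS, evict U. Cache (LRU->MRU): [K A E C J]
  23. access A: HIT. Cache (LRU->MRU): [K E C J A]
  24. access K: HIT. Cache (LRU->MRU): [E C J A K]
  25. access A: HIT. Cache (LRU->MRU): [E C J K A]
Total: 18 hits, 7 misses, 2 evictions

Answer: MHMMHMHHHHMMHHHHHHHHHMHHH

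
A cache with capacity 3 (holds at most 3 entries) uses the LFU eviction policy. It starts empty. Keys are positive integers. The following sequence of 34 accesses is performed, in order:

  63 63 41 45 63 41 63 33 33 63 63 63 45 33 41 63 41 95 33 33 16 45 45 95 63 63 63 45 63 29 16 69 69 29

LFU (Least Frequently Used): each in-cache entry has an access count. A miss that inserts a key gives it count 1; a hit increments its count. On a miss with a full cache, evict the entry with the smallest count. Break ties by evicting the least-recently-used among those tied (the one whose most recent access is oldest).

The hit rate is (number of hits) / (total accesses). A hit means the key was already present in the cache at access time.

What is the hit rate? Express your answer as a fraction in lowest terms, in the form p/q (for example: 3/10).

LFU simulation (capacity=3):
  1. access 63: MISS. Cache: [63(c=1)]
  2. access 63: HIT, count now 2. Cache: [63(c=2)]
  3. access 41: MISS. Cache: [41(c=1) 63(c=2)]
  4. access 45: MISS. Cache: [41(c=1) 45(c=1) 63(c=2)]
  5. access 63: HIT, count now 3. Cache: [41(c=1) 45(c=1) 63(c=3)]
  6. access 41: HIT, count now 2. Cache: [45(c=1) 41(c=2) 63(c=3)]
  7. access 63: HIT, count now 4. Cache: [45(c=1) 41(c=2) 63(c=4)]
  8. access 33: MISS, evict 45(c=1). Cache: [33(c=1) 41(c=2) 63(c=4)]
  9. access 33: HIT, count now 2. Cache: [41(c=2) 33(c=2) 63(c=4)]
  10. access 63: HIT, count now 5. Cache: [41(c=2) 33(c=2) 63(c=5)]
  11. access 63: HIT, count now 6. Cache: [41(c=2) 33(c=2) 63(c=6)]
  12. access 63: HIT, count now 7. Cache: [41(c=2) 33(c=2) 63(c=7)]
  13. access 45: MISS, evict 41(c=2). Cache: [45(c=1) 33(c=2) 63(c=7)]
  14. access 33: HIT, count now 3. Cache: [45(c=1) 33(c=3) 63(c=7)]
  15. access 41: MISS, evict 45(c=1). Cache: [41(c=1) 33(c=3) 63(c=7)]
  16. access 63: HIT, count now 8. Cache: [41(c=1) 33(c=3) 63(c=8)]
  17. access 41: HIT, count now 2. Cache: [41(c=2) 33(c=3) 63(c=8)]
  18. access 95: MISS, evict 41(c=2). Cache: [95(c=1) 33(c=3) 63(c=8)]
  19. access 33: HIT, count now 4. Cache: [95(c=1) 33(c=4) 63(c=8)]
  20. access 33: HIT, count now 5. Cache: [95(c=1) 33(c=5) 63(c=8)]
  21. access 16: MISS, evict 95(c=1). Cache: [16(c=1) 33(c=5) 63(c=8)]
  22. access 45: MISS, evict 16(c=1). Cache: [45(c=1) 33(c=5) 63(c=8)]
  23. access 45: HIT, count now 2. Cache: [45(c=2) 33(c=5) 63(c=8)]
  24. access 95: MISS, evict 45(c=2). Cache: [95(c=1) 33(c=5) 63(c=8)]
  25. access 63: HIT, count now 9. Cache: [95(c=1) 33(c=5) 63(c=9)]
  26. access 63: HIT, count now 10. Cache: [95(c=1) 33(c=5) 63(c=10)]
  27. access 63: HIT, count now 11. Cache: [95(c=1) 33(c=5) 63(c=11)]
  28. access 45: MISS, evict 95(c=1). Cache: [45(c=1) 33(c=5) 63(c=11)]
  29. access 63: HIT, count now 12. Cache: [45(c=1) 33(c=5) 63(c=12)]
  30. access 29: MISS, evict 45(c=1). Cache: [29(c=1) 33(c=5) 63(c=12)]
  31. access 16: MISS, evict 29(c=1). Cache: [16(c=1) 33(c=5) 63(c=12)]
  32. access 69: MISS, evict 16(c=1). Cache: [69(c=1) 33(c=5) 63(c=12)]
  33. access 69: HIT, count now 2. Cache: [69(c=2) 33(c=5) 63(c=12)]
  34. access 29: MISS, evict 69(c=2). Cache: [29(c=1) 33(c=5) 63(c=12)]
Total: 19 hits, 15 misses, 12 evictions

Hit rate = 19/34

Answer: 19/34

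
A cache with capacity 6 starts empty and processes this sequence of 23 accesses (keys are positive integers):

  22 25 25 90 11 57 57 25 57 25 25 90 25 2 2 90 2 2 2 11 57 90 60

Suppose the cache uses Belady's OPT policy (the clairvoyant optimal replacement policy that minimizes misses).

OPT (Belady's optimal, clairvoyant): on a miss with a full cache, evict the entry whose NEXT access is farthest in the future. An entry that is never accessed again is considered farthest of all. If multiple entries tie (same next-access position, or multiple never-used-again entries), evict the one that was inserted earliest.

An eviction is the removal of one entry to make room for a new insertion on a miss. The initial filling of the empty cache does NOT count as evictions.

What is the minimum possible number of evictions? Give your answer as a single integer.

Answer: 1

Derivation:
OPT (Belady) simulation (capacity=6):
  1. access 22: MISS. Cache: [22]
  2. access 25: MISS. Cache: [22 25]
  3. access 25: HIT. Next use of 25: step 8. Cache: [22 25]
  4. access 90: MISS. Cache: [22 25 90]
  5. access 11: MISS. Cache: [22 25 90 11]
  6. access 57: MISS. Cache: [22 25 90 11 57]
  7. access 57: HIT. Next use of 57: step 9. Cache: [22 25 90 11 57]
  8. access 25: HIT. Next use of 25: step 10. Cache: [22 25 90 11 57]
  9. access 57: HIT. Next use of 57: step 21. Cache: [22 25 90 11 57]
  10. access 25: HIT. Next use of 25: step 11. Cache: [22 25 90 11 57]
  11. access 25: HIT. Next use of 25: step 13. Cache: [22 25 90 11 57]
  12. access 90: HIT. Next use of 90: step 16. Cache: [22 25 90 11 57]
  13. access 25: HIT. Next use of 25: never. Cache: [22 25 90 11 57]
  14. access 2: MISS. Cache: [22 25 90 11 57 2]
  15. access 2: HIT. Next use of 2: step 17. Cache: [22 25 90 11 57 2]
  16. access 90: HIT. Next use of 90: step 22. Cache: [22 25 90 11 57 2]
  17. access 2: HIT. Next use of 2: step 18. Cache: [22 25 90 11 57 2]
  18. access 2: HIT. Next use of 2: step 19. Cache: [22 25 90 11 57 2]
  19. access 2: HIT. Next use of 2: never. Cache: [22 25 90 11 57 2]
  20. access 11: HIT. Next use of 11: never. Cache: [22 25 90 11 57 2]
  21. access 57: HIT. Next use of 57: never. Cache: [22 25 90 11 57 2]
  22. access 90: HIT. Next use of 90: never. Cache: [22 25 90 11 57 2]
  23. access 60: MISS, evict 22 (next use: never). Cache: [25 90 11 57 2 60]
Total: 16 hits, 7 misses, 1 evictions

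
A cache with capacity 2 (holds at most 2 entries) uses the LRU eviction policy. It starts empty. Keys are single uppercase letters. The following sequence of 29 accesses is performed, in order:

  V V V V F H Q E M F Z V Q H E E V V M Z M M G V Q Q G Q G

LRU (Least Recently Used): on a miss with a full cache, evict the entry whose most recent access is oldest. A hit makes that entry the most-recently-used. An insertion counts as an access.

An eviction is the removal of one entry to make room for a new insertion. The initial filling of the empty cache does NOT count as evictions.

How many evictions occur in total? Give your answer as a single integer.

LRU simulation (capacity=2):
  1. access V: MISS. Cache (LRU->MRU): [V]
  2. access V: HIT. Cache (LRU->MRU): [V]
  3. access V: HIT. Cache (LRU->MRU): [V]
  4. access V: HIT. Cache (LRU->MRU): [V]
  5. access F: MISS. Cache (LRU->MRU): [V F]
  6. access H: MISS, evict V. Cache (LRU->MRU): [F H]
  7. access Q: MISS, evict F. Cache (LRU->MRU): [H Q]
  8. access E: MISS, evict H. Cache (LRU->MRU): [Q E]
  9. access M: MISS, evict Q. Cache (LRU->MRU): [E M]
  10. access F: MISS, evict E. Cache (LRU->MRU): [M F]
  11. access Z: MISS, evict M. Cache (LRU->MRU): [F Z]
  12. access V: MISS, evict F. Cache (LRU->MRU): [Z V]
  13. access Q: MISS, evict Z. Cache (LRU->MRU): [V Q]
  14. access H: MISS, evict V. Cache (LRU->MRU): [Q H]
  15. access E: MISS, evict Q. Cache (LRU->MRU): [H E]
  16. access E: HIT. Cache (LRU->MRU): [H E]
  17. access V: MISS, evict H. Cache (LRU->MRU): [E V]
  18. access V: HIT. Cache (LRU->MRU): [E V]
  19. access M: MISS, evict E. Cache (LRU->MRU): [V M]
  20. access Z: MISS, evict V. Cache (LRU->MRU): [M Z]
  21. access M: HIT. Cache (LRU->MRU): [Z M]
  22. access M: HIT. Cache (LRU->MRU): [Z M]
  23. access G: MISS, evict Z. Cache (LRU->MRU): [M G]
  24. access V: MISS, evict M. Cache (LRU->MRU): [G V]
  25. access Q: MISS, evict G. Cache (LRU->MRU): [V Q]
  26. access Q: HIT. Cache (LRU->MRU): [V Q]
  27. access G: MISS, evict V. Cache (LRU->MRU): [Q G]
  28. access Q: HIT. Cache (LRU->MRU): [G Q]
  29. access G: HIT. Cache (LRU->MRU): [Q G]
Total: 10 hits, 19 misses, 17 evictions

Answer: 17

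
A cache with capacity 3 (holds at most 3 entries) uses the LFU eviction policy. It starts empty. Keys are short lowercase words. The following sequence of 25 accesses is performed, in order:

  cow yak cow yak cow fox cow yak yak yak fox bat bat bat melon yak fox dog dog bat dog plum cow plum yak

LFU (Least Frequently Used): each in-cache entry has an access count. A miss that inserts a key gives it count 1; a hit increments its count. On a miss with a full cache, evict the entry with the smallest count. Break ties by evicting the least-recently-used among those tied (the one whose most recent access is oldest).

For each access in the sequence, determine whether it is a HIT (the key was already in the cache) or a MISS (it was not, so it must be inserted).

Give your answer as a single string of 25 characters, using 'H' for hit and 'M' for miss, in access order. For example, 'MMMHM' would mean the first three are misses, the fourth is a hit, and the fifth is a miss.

Answer: MMHHHMHHHHHMHHMHMMHMMMHHH

Derivation:
LFU simulation (capacity=3):
  1. access cow: MISS. Cache: [cow(c=1)]
  2. access yak: MISS. Cache: [cow(c=1) yak(c=1)]
  3. access cow: HIT, count now 2. Cache: [yak(c=1) cow(c=2)]
  4. access yak: HIT, count now 2. Cache: [cow(c=2) yak(c=2)]
  5. access cow: HIT, count now 3. Cache: [yak(c=2) cow(c=3)]
  6. access fox: MISS. Cache: [fox(c=1) yak(c=2) cow(c=3)]
  7. access cow: HIT, count now 4. Cache: [fox(c=1) yak(c=2) cow(c=4)]
  8. access yak: HIT, count now 3. Cache: [fox(c=1) yak(c=3) cow(c=4)]
  9. access yak: HIT, count now 4. Cache: [fox(c=1) cow(c=4) yak(c=4)]
  10. access yak: HIT, count now 5. Cache: [fox(c=1) cow(c=4) yak(c=5)]
  11. access fox: HIT, count now 2. Cache: [fox(c=2) cow(c=4) yak(c=5)]
  12. access bat: MISS, evict fox(c=2). Cache: [bat(c=1) cow(c=4) yak(c=5)]
  13. access bat: HIT, count now 2. Cache: [bat(c=2) cow(c=4) yak(c=5)]
  14. access bat: HIT, count now 3. Cache: [bat(c=3) cow(c=4) yak(c=5)]
  15. access melon: MISS, evict bat(c=3). Cache: [melon(c=1) cow(c=4) yak(c=5)]
  16. access yak: HIT, count now 6. Cache: [melon(c=1) cow(c=4) yak(c=6)]
  17. access fox: MISS, evict melon(c=1). Cache: [fox(c=1) cow(c=4) yak(c=6)]
  18. access dog: MISS, evict fox(c=1). Cache: [dog(c=1) cow(c=4) yak(c=6)]
  19. access dog: HIT, count now 2. Cache: [dog(c=2) cow(c=4) yak(c=6)]
  20. access bat: MISS, evict dog(c=2). Cache: [bat(c=1) cow(c=4) yak(c=6)]
  21. access dog: MISS, evict bat(c=1). Cache: [dog(c=1) cow(c=4) yak(c=6)]
  22. access plum: MISS, evict dog(c=1). Cache: [plum(c=1) cow(c=4) yak(c=6)]
  23. access cow: HIT, count now 5. Cache: [plum(c=1) cow(c=5) yak(c=6)]
  24. access plum: HIT, count now 2. Cache: [plum(c=2) cow(c=5) yak(c=6)]
  25. access yak: HIT, count now 7. Cache: [plum(c=2) cow(c=5) yak(c=7)]
Total: 15 hits, 10 misses, 7 evictions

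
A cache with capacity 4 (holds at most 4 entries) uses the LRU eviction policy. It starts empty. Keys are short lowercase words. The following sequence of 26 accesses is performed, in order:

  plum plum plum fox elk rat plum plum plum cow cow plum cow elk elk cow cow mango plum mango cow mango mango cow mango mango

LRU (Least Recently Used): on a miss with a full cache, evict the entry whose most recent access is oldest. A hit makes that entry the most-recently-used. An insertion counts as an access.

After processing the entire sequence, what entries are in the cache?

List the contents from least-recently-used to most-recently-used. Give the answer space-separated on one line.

LRU simulation (capacity=4):
  1. access plum: MISS. Cache (LRU->MRU): [plum]
  2. access plum: HIT. Cache (LRU->MRU): [plum]
  3. access plum: HIT. Cache (LRU->MRU): [plum]
  4. access fox: MISS. Cache (LRU->MRU): [plum fox]
  5. access elk: MISS. Cache (LRU->MRU): [plum fox elk]
  6. access rat: MISS. Cache (LRU->MRU): [plum fox elk rat]
  7. access plum: HIT. Cache (LRU->MRU): [fox elk rat plum]
  8. access plum: HIT. Cache (LRU->MRU): [fox elk rat plum]
  9. access plum: HIT. Cache (LRU->MRU): [fox elk rat plum]
  10. access cow: MISS, evict fox. Cache (LRU->MRU): [elk rat plum cow]
  11. access cow: HIT. Cache (LRU->MRU): [elk rat plum cow]
  12. access plum: HIT. Cache (LRU->MRU): [elk rat cow plum]
  13. access cow: HIT. Cache (LRU->MRU): [elk rat plum cow]
  14. access elk: HIT. Cache (LRU->MRU): [rat plum cow elk]
  15. access elk: HIT. Cache (LRU->MRU): [rat plum cow elk]
  16. access cow: HIT. Cache (LRU->MRU): [rat plum elk cow]
  17. access cow: HIT. Cache (LRU->MRU): [rat plum elk cow]
  18. access mango: MISS, evict rat. Cache (LRU->MRU): [plum elk cow mango]
  19. access plum: HIT. Cache (LRU->MRU): [elk cow mango plum]
  20. access mango: HIT. Cache (LRU->MRU): [elk cow plum mango]
  21. access cow: HIT. Cache (LRU->MRU): [elk plum mango cow]
  22. access mango: HIT. Cache (LRU->MRU): [elk plum cow mango]
  23. access mango: HIT. Cache (LRU->MRU): [elk plum cow mango]
  24. access cow: HIT. Cache (LRU->MRU): [elk plum mango cow]
  25. access mango: HIT. Cache (LRU->MRU): [elk plum cow mango]
  26. access mango: HIT. Cache (LRU->MRU): [elk plum cow mango]
Total: 20 hits, 6 misses, 2 evictions

Answer: elk plum cow mango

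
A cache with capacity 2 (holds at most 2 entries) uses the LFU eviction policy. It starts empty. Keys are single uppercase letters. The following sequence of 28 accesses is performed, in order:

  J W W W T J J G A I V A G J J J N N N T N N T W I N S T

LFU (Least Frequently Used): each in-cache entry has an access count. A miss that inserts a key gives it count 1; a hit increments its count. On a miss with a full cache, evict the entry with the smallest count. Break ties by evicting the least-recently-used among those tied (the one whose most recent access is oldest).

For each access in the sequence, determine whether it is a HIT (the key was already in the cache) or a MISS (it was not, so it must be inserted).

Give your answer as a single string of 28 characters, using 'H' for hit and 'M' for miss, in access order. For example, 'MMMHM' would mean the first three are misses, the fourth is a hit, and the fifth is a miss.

Answer: MMHHMMHMMMMMMMHHMHHMHHHMMHMM

Derivation:
LFU simulation (capacity=2):
  1. access J: MISS. Cache: [J(c=1)]
  2. access W: MISS. Cache: [J(c=1) W(c=1)]
  3. access W: HIT, count now 2. Cache: [J(c=1) W(c=2)]
  4. access W: HIT, count now 3. Cache: [J(c=1) W(c=3)]
  5. access T: MISS, evict J(c=1). Cache: [T(c=1) W(c=3)]
  6. access J: MISS, evict T(c=1). Cache: [J(c=1) W(c=3)]
  7. access J: HIT, count now 2. Cache: [J(c=2) W(c=3)]
  8. access G: MISS, evict J(c=2). Cache: [G(c=1) W(c=3)]
  9. access A: MISS, evict G(c=1). Cache: [A(c=1) W(c=3)]
  10. access I: MISS, evict A(c=1). Cache: [I(c=1) W(c=3)]
  11. access V: MISS, evict I(c=1). Cache: [V(c=1) W(c=3)]
  12. access A: MISS, evict V(c=1). Cache: [A(c=1) W(c=3)]
  13. access G: MISS, evict A(c=1). Cache: [G(c=1) W(c=3)]
  14. access J: MISS, evict G(c=1). Cache: [J(c=1) W(c=3)]
  15. access J: HIT, count now 2. Cache: [J(c=2) W(c=3)]
  16. access J: HIT, count now 3. Cache: [W(c=3) J(c=3)]
  17. access N: MISS, evict W(c=3). Cache: [N(c=1) J(c=3)]
  18. access N: HIT, count now 2. Cache: [N(c=2) J(c=3)]
  19. access N: HIT, count now 3. Cache: [J(c=3) N(c=3)]
  20. access T: MISS, evict J(c=3). Cache: [T(c=1) N(c=3)]
  21. access N: HIT, count now 4. Cache: [T(c=1) N(c=4)]
  22. access N: HIT, count now 5. Cache: [T(c=1) N(c=5)]
  23. access T: HIT, count now 2. Cache: [T(c=2) N(c=5)]
  24. access W: MISS, evict T(c=2). Cache: [W(c=1) N(c=5)]
  25. access I: MISS, evict W(c=1). Cache: [I(c=1) N(c=5)]
  26. access N: HIT, count now 6. Cache: [I(c=1) N(c=6)]
  27. access S: MISS, evict I(c=1). Cache: [S(c=1) N(c=6)]
  28. access T: MISS, evict S(c=1). Cache: [T(c=1) N(c=6)]
Total: 11 hits, 17 misses, 15 evictions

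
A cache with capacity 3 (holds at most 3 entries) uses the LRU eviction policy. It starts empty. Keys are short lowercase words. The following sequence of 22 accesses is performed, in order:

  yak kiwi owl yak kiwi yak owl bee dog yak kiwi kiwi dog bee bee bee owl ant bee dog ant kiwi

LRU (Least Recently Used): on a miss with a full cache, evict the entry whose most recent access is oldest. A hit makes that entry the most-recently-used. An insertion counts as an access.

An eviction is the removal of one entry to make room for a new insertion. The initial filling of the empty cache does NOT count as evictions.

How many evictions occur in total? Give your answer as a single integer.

LRU simulation (capacity=3):
  1. access yak: MISS. Cache (LRU->MRU): [yak]
  2. access kiwi: MISS. Cache (LRU->MRU): [yak kiwi]
  3. access owl: MISS. Cache (LRU->MRU): [yak kiwi owl]
  4. access yak: HIT. Cache (LRU->MRU): [kiwi owl yak]
  5. access kiwi: HIT. Cache (LRU->MRU): [owl yak kiwi]
  6. access yak: HIT. Cache (LRU->MRU): [owl kiwi yak]
  7. access owl: HIT. Cache (LRU->MRU): [kiwi yak owl]
  8. access bee: MISS, evict kiwi. Cache (LRU->MRU): [yak owl bee]
  9. access dog: MISS, evict yak. Cache (LRU->MRU): [owl bee dog]
  10. access yak: MISS, evict owl. Cache (LRU->MRU): [bee dog yak]
  11. access kiwi: MISS, evict bee. Cache (LRU->MRU): [dog yak kiwi]
  12. access kiwi: HIT. Cache (LRU->MRU): [dog yak kiwi]
  13. access dog: HIT. Cache (LRU->MRU): [yak kiwi dog]
  14. access bee: MISS, evict yak. Cache (LRU->MRU): [kiwi dog bee]
  15. access bee: HIT. Cache (LRU->MRU): [kiwi dog bee]
  16. access bee: HIT. Cache (LRU->MRU): [kiwi dog bee]
  17. access owl: MISS, evict kiwi. Cache (LRU->MRU): [dog bee owl]
  18. access ant: MISS, evict dog. Cache (LRU->MRU): [bee owl ant]
  19. access bee: HIT. Cache (LRU->MRU): [owl ant bee]
  20. access dog: MISS, evict owl. Cache (LRU->MRU): [ant bee dog]
  21. access ant: HIT. Cache (LRU->MRU): [bee dog ant]
  22. access kiwi: MISS, evict bee. Cache (LRU->MRU): [dog ant kiwi]
Total: 10 hits, 12 misses, 9 evictions

Answer: 9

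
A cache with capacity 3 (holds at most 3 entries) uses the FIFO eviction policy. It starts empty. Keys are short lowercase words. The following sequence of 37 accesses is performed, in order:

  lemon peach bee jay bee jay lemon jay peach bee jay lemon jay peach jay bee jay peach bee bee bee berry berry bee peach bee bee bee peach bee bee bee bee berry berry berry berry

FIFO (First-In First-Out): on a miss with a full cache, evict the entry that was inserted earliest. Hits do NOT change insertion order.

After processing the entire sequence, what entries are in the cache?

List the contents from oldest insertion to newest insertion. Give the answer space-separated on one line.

FIFO simulation (capacity=3):
  1. access lemon: MISS. Cache (old->new): [lemon]
  2. access peach: MISS. Cache (old->new): [lemon peach]
  3. access bee: MISS. Cache (old->new): [lemon peach bee]
  4. access jay: MISS, evict lemon. Cache (old->new): [peach bee jay]
  5. access bee: HIT. Cache (old->new): [peach bee jay]
  6. access jay: HIT. Cache (old->new): [peach bee jay]
  7. access lemon: MISS, evict peach. Cache (old->new): [bee jay lemon]
  8. access jay: HIT. Cache (old->new): [bee jay lemon]
  9. access peach: MISS, evict bee. Cache (old->new): [jay lemon peach]
  10. access bee: MISS, evict jay. Cache (old->new): [lemon peach bee]
  11. access jay: MISS, evict lemon. Cache (old->new): [peach bee jay]
  12. access lemon: MISS, evict peach. Cache (old->new): [bee jay lemon]
  13. access jay: HIT. Cache (old->new): [bee jay lemon]
  14. access peach: MISS, evict bee. Cache (old->new): [jay lemon peach]
  15. access jay: HIT. Cache (old->new): [jay lemon peach]
  16. access bee: MISS, evict jay. Cache (old->new): [lemon peach bee]
  17. access jay: MISS, evict lemon. Cache (old->new): [peach bee jay]
  18. access peach: HIT. Cache (old->new): [peach bee jay]
  19. access bee: HIT. Cache (old->new): [peach bee jay]
  20. access bee: HIT. Cache (old->new): [peach bee jay]
  21. access bee: HIT. Cache (old->new): [peach bee jay]
  22. access berry: MISS, evict peach. Cache (old->new): [bee jay berry]
  23. access berry: HIT. Cache (old->new): [bee jay berry]
  24. access bee: HIT. Cache (old->new): [bee jay berry]
  25. access peach: MISS, evict bee. Cache (old->new): [jay berry peach]
  26. access bee: MISS, evict jay. Cache (old->new): [berry peach bee]
  27. access bee: HIT. Cache (old->new): [berry peach bee]
  28. access bee: HIT. Cache (old->new): [berry peach bee]
  29. access peach: HIT. Cache (old->new): [berry peach bee]
  30. access bee: HIT. Cache (old->new): [berry peach bee]
  31. access bee: HIT. Cache (old->new): [berry peach bee]
  32. access bee: HIT. Cache (old->new): [berry peach bee]
  33. access bee: HIT. Cache (old->new): [berry peach bee]
  34. access berry: HIT. Cache (old->new): [berry peach bee]
  35. access berry: HIT. Cache (old->new): [berry peach bee]
  36. access berry: HIT. Cache (old->new): [berry peach bee]
  37. access berry: HIT. Cache (old->new): [berry peach bee]
Total: 22 hits, 15 misses, 12 evictions

Answer: berry peach bee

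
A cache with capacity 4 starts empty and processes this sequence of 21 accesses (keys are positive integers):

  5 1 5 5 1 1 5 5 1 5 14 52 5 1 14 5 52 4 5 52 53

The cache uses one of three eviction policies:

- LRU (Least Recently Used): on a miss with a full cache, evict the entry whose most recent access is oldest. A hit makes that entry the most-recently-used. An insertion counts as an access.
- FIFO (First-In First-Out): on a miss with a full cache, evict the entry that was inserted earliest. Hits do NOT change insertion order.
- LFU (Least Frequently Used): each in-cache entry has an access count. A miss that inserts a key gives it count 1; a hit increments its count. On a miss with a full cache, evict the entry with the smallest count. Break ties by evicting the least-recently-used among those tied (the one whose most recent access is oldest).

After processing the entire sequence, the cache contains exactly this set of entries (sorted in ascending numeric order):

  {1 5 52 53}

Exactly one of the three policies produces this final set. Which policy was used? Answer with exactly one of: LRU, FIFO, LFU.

Simulating under each policy and comparing final sets:
  LRU: final set = {4 5 52 53} -> differs
  FIFO: final set = {4 5 52 53} -> differs
  LFU: final set = {1 5 52 53} -> MATCHES target
Only LFU produces the target set.

Answer: LFU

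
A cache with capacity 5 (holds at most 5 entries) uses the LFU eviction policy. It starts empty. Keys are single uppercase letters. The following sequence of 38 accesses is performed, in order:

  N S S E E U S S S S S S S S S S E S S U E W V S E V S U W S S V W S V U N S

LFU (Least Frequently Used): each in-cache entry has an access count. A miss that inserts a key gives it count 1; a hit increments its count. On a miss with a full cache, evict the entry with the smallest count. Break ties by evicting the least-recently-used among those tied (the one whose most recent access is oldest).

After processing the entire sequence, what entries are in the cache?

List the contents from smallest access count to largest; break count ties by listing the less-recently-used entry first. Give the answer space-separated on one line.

LFU simulation (capacity=5):
  1. access N: MISS. Cache: [N(c=1)]
  2. access S: MISS. Cache: [N(c=1) S(c=1)]
  3. access S: HIT, count now 2. Cache: [N(c=1) S(c=2)]
  4. access E: MISS. Cache: [N(c=1) E(c=1) S(c=2)]
  5. access E: HIT, count now 2. Cache: [N(c=1) S(c=2) E(c=2)]
  6. access U: MISS. Cache: [N(c=1) U(c=1) S(c=2) E(c=2)]
  7. access S: HIT, count now 3. Cache: [N(c=1) U(c=1) E(c=2) S(c=3)]
  8. access S: HIT, count now 4. Cache: [N(c=1) U(c=1) E(c=2) S(c=4)]
  9. access S: HIT, count now 5. Cache: [N(c=1) U(c=1) E(c=2) S(c=5)]
  10. access S: HIT, count now 6. Cache: [N(c=1) U(c=1) E(c=2) S(c=6)]
  11. access S: HIT, count now 7. Cache: [N(c=1) U(c=1) E(c=2) S(c=7)]
  12. access S: HIT, count now 8. Cache: [N(c=1) U(c=1) E(c=2) S(c=8)]
  13. access S: HIT, count now 9. Cache: [N(c=1) U(c=1) E(c=2) S(c=9)]
  14. access S: HIT, count now 10. Cache: [N(c=1) U(c=1) E(c=2) S(c=10)]
  15. access S: HIT, count now 11. Cache: [N(c=1) U(c=1) E(c=2) S(c=11)]
  16. access S: HIT, count now 12. Cache: [N(c=1) U(c=1) E(c=2) S(c=12)]
  17. access E: HIT, count now 3. Cache: [N(c=1) U(c=1) E(c=3) S(c=12)]
  18. access S: HIT, count now 13. Cache: [N(c=1) U(c=1) E(c=3) S(c=13)]
  19. access S: HIT, count now 14. Cache: [N(c=1) U(c=1) E(c=3) S(c=14)]
  20. access U: HIT, count now 2. Cache: [N(c=1) U(c=2) E(c=3) S(c=14)]
  21. access E: HIT, count now 4. Cache: [N(c=1) U(c=2) E(c=4) S(c=14)]
  22. access W: MISS. Cache: [N(c=1) W(c=1) U(c=2) E(c=4) S(c=14)]
  23. access V: MISS, evict N(c=1). Cache: [W(c=1) V(c=1) U(c=2) E(c=4) S(c=14)]
  24. access S: HIT, count now 15. Cache: [W(c=1) V(c=1) U(c=2) E(c=4) S(c=15)]
  25. access E: HIT, count now 5. Cache: [W(c=1) V(c=1) U(c=2) E(c=5) S(c=15)]
  26. access V: HIT, count now 2. Cache: [W(c=1) U(c=2) V(c=2) E(c=5) S(c=15)]
  27. access S: HIT, count now 16. Cache: [W(c=1) U(c=2) V(c=2) E(c=5) S(c=16)]
  28. access U: HIT, count now 3. Cache: [W(c=1) V(c=2) U(c=3) E(c=5) S(c=16)]
  29. access W: HIT, count now 2. Cache: [V(c=2) W(c=2) U(c=3) E(c=5) S(c=16)]
  30. access S: HIT, count now 17. Cache: [V(c=2) W(c=2) U(c=3) E(c=5) S(c=17)]
  31. access S: HIT, count now 18. Cache: [V(c=2) W(c=2) U(c=3) E(c=5) S(c=18)]
  32. access V: HIT, count now 3. Cache: [W(c=2) U(c=3) V(c=3) E(c=5) S(c=18)]
  33. access W: HIT, count now 3. Cache: [U(c=3) V(c=3) W(c=3) E(c=5) S(c=18)]
  34. access S: HIT, count now 19. Cache: [U(c=3) V(c=3) W(c=3) E(c=5) S(c=19)]
  35. access V: HIT, count now 4. Cache: [U(c=3) W(c=3) V(c=4) E(c=5) S(c=19)]
  36. access U: HIT, count now 4. Cache: [W(c=3) V(c=4) U(c=4) E(c=5) S(c=19)]
  37. access N: MISS, evict W(c=3). Cache: [N(c=1) V(c=4) U(c=4) E(c=5) S(c=19)]
  38. access S: HIT, count now 20. Cache: [N(c=1) V(c=4) U(c=4) E(c=5) S(c=20)]
Total: 31 hits, 7 misses, 2 evictions

Answer: N V U E S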